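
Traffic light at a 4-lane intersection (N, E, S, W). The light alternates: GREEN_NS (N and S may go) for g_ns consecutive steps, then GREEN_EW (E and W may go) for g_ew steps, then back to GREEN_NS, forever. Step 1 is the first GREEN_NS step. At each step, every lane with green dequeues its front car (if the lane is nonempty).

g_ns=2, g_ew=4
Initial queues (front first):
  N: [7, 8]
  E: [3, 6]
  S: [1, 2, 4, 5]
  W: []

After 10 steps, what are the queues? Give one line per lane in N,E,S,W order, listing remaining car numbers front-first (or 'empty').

Step 1 [NS]: N:car7-GO,E:wait,S:car1-GO,W:wait | queues: N=1 E=2 S=3 W=0
Step 2 [NS]: N:car8-GO,E:wait,S:car2-GO,W:wait | queues: N=0 E=2 S=2 W=0
Step 3 [EW]: N:wait,E:car3-GO,S:wait,W:empty | queues: N=0 E=1 S=2 W=0
Step 4 [EW]: N:wait,E:car6-GO,S:wait,W:empty | queues: N=0 E=0 S=2 W=0
Step 5 [EW]: N:wait,E:empty,S:wait,W:empty | queues: N=0 E=0 S=2 W=0
Step 6 [EW]: N:wait,E:empty,S:wait,W:empty | queues: N=0 E=0 S=2 W=0
Step 7 [NS]: N:empty,E:wait,S:car4-GO,W:wait | queues: N=0 E=0 S=1 W=0
Step 8 [NS]: N:empty,E:wait,S:car5-GO,W:wait | queues: N=0 E=0 S=0 W=0

N: empty
E: empty
S: empty
W: empty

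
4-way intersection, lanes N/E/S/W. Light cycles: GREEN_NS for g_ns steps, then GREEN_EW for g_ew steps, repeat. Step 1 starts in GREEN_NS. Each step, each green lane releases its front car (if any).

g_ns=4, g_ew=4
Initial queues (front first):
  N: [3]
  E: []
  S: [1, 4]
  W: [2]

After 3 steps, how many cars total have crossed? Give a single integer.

Answer: 3

Derivation:
Step 1 [NS]: N:car3-GO,E:wait,S:car1-GO,W:wait | queues: N=0 E=0 S=1 W=1
Step 2 [NS]: N:empty,E:wait,S:car4-GO,W:wait | queues: N=0 E=0 S=0 W=1
Step 3 [NS]: N:empty,E:wait,S:empty,W:wait | queues: N=0 E=0 S=0 W=1
Cars crossed by step 3: 3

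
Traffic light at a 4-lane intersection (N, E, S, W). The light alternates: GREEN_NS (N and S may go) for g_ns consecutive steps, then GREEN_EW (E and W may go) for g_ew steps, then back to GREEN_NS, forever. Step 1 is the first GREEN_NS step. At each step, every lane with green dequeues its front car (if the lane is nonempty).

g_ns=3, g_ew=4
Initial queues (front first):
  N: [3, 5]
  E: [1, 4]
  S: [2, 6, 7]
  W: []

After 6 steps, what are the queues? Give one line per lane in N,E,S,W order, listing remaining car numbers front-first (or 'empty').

Step 1 [NS]: N:car3-GO,E:wait,S:car2-GO,W:wait | queues: N=1 E=2 S=2 W=0
Step 2 [NS]: N:car5-GO,E:wait,S:car6-GO,W:wait | queues: N=0 E=2 S=1 W=0
Step 3 [NS]: N:empty,E:wait,S:car7-GO,W:wait | queues: N=0 E=2 S=0 W=0
Step 4 [EW]: N:wait,E:car1-GO,S:wait,W:empty | queues: N=0 E=1 S=0 W=0
Step 5 [EW]: N:wait,E:car4-GO,S:wait,W:empty | queues: N=0 E=0 S=0 W=0

N: empty
E: empty
S: empty
W: empty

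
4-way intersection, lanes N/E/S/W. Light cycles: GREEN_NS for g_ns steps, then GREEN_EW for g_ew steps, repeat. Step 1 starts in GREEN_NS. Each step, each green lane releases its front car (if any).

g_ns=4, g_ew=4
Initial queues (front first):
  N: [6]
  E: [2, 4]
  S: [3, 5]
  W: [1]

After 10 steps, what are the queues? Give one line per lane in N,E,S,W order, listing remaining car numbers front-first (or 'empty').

Step 1 [NS]: N:car6-GO,E:wait,S:car3-GO,W:wait | queues: N=0 E=2 S=1 W=1
Step 2 [NS]: N:empty,E:wait,S:car5-GO,W:wait | queues: N=0 E=2 S=0 W=1
Step 3 [NS]: N:empty,E:wait,S:empty,W:wait | queues: N=0 E=2 S=0 W=1
Step 4 [NS]: N:empty,E:wait,S:empty,W:wait | queues: N=0 E=2 S=0 W=1
Step 5 [EW]: N:wait,E:car2-GO,S:wait,W:car1-GO | queues: N=0 E=1 S=0 W=0
Step 6 [EW]: N:wait,E:car4-GO,S:wait,W:empty | queues: N=0 E=0 S=0 W=0

N: empty
E: empty
S: empty
W: empty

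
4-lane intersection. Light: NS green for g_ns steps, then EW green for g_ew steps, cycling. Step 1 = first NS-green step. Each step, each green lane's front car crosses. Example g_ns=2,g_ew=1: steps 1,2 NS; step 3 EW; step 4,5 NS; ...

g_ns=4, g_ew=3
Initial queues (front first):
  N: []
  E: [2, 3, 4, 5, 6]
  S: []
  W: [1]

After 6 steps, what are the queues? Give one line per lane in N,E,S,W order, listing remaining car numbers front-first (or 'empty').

Step 1 [NS]: N:empty,E:wait,S:empty,W:wait | queues: N=0 E=5 S=0 W=1
Step 2 [NS]: N:empty,E:wait,S:empty,W:wait | queues: N=0 E=5 S=0 W=1
Step 3 [NS]: N:empty,E:wait,S:empty,W:wait | queues: N=0 E=5 S=0 W=1
Step 4 [NS]: N:empty,E:wait,S:empty,W:wait | queues: N=0 E=5 S=0 W=1
Step 5 [EW]: N:wait,E:car2-GO,S:wait,W:car1-GO | queues: N=0 E=4 S=0 W=0
Step 6 [EW]: N:wait,E:car3-GO,S:wait,W:empty | queues: N=0 E=3 S=0 W=0

N: empty
E: 4 5 6
S: empty
W: empty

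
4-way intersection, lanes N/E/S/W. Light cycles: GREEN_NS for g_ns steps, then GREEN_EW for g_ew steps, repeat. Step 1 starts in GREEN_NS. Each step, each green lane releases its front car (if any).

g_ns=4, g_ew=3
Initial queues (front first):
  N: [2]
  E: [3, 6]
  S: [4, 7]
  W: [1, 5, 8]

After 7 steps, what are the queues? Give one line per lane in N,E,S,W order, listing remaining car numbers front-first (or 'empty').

Step 1 [NS]: N:car2-GO,E:wait,S:car4-GO,W:wait | queues: N=0 E=2 S=1 W=3
Step 2 [NS]: N:empty,E:wait,S:car7-GO,W:wait | queues: N=0 E=2 S=0 W=3
Step 3 [NS]: N:empty,E:wait,S:empty,W:wait | queues: N=0 E=2 S=0 W=3
Step 4 [NS]: N:empty,E:wait,S:empty,W:wait | queues: N=0 E=2 S=0 W=3
Step 5 [EW]: N:wait,E:car3-GO,S:wait,W:car1-GO | queues: N=0 E=1 S=0 W=2
Step 6 [EW]: N:wait,E:car6-GO,S:wait,W:car5-GO | queues: N=0 E=0 S=0 W=1
Step 7 [EW]: N:wait,E:empty,S:wait,W:car8-GO | queues: N=0 E=0 S=0 W=0

N: empty
E: empty
S: empty
W: empty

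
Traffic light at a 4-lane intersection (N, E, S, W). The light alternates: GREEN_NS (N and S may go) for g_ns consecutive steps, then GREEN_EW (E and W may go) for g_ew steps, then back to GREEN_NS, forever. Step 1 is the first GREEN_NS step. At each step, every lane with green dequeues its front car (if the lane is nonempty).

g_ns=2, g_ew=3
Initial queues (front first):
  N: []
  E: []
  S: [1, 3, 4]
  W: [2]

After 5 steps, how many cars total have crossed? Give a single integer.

Step 1 [NS]: N:empty,E:wait,S:car1-GO,W:wait | queues: N=0 E=0 S=2 W=1
Step 2 [NS]: N:empty,E:wait,S:car3-GO,W:wait | queues: N=0 E=0 S=1 W=1
Step 3 [EW]: N:wait,E:empty,S:wait,W:car2-GO | queues: N=0 E=0 S=1 W=0
Step 4 [EW]: N:wait,E:empty,S:wait,W:empty | queues: N=0 E=0 S=1 W=0
Step 5 [EW]: N:wait,E:empty,S:wait,W:empty | queues: N=0 E=0 S=1 W=0
Cars crossed by step 5: 3

Answer: 3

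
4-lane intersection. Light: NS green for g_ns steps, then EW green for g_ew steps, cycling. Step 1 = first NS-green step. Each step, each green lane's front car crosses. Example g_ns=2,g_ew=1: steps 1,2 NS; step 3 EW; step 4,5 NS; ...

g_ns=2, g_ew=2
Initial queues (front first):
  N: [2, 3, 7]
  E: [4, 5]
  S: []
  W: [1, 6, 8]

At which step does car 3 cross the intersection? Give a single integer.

Step 1 [NS]: N:car2-GO,E:wait,S:empty,W:wait | queues: N=2 E=2 S=0 W=3
Step 2 [NS]: N:car3-GO,E:wait,S:empty,W:wait | queues: N=1 E=2 S=0 W=3
Step 3 [EW]: N:wait,E:car4-GO,S:wait,W:car1-GO | queues: N=1 E=1 S=0 W=2
Step 4 [EW]: N:wait,E:car5-GO,S:wait,W:car6-GO | queues: N=1 E=0 S=0 W=1
Step 5 [NS]: N:car7-GO,E:wait,S:empty,W:wait | queues: N=0 E=0 S=0 W=1
Step 6 [NS]: N:empty,E:wait,S:empty,W:wait | queues: N=0 E=0 S=0 W=1
Step 7 [EW]: N:wait,E:empty,S:wait,W:car8-GO | queues: N=0 E=0 S=0 W=0
Car 3 crosses at step 2

2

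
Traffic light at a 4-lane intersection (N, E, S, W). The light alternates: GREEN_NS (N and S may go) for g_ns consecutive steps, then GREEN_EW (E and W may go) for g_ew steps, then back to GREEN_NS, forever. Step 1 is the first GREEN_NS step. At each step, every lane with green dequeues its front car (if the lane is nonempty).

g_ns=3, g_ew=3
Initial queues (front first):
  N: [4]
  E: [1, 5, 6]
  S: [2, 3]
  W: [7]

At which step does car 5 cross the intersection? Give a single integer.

Step 1 [NS]: N:car4-GO,E:wait,S:car2-GO,W:wait | queues: N=0 E=3 S=1 W=1
Step 2 [NS]: N:empty,E:wait,S:car3-GO,W:wait | queues: N=0 E=3 S=0 W=1
Step 3 [NS]: N:empty,E:wait,S:empty,W:wait | queues: N=0 E=3 S=0 W=1
Step 4 [EW]: N:wait,E:car1-GO,S:wait,W:car7-GO | queues: N=0 E=2 S=0 W=0
Step 5 [EW]: N:wait,E:car5-GO,S:wait,W:empty | queues: N=0 E=1 S=0 W=0
Step 6 [EW]: N:wait,E:car6-GO,S:wait,W:empty | queues: N=0 E=0 S=0 W=0
Car 5 crosses at step 5

5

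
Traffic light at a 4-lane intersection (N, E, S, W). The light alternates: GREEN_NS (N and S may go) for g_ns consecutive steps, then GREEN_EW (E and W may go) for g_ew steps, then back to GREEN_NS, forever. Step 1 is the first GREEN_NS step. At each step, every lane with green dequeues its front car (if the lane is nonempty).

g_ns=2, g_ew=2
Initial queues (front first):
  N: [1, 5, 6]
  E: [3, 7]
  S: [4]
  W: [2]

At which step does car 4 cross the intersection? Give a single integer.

Step 1 [NS]: N:car1-GO,E:wait,S:car4-GO,W:wait | queues: N=2 E=2 S=0 W=1
Step 2 [NS]: N:car5-GO,E:wait,S:empty,W:wait | queues: N=1 E=2 S=0 W=1
Step 3 [EW]: N:wait,E:car3-GO,S:wait,W:car2-GO | queues: N=1 E=1 S=0 W=0
Step 4 [EW]: N:wait,E:car7-GO,S:wait,W:empty | queues: N=1 E=0 S=0 W=0
Step 5 [NS]: N:car6-GO,E:wait,S:empty,W:wait | queues: N=0 E=0 S=0 W=0
Car 4 crosses at step 1

1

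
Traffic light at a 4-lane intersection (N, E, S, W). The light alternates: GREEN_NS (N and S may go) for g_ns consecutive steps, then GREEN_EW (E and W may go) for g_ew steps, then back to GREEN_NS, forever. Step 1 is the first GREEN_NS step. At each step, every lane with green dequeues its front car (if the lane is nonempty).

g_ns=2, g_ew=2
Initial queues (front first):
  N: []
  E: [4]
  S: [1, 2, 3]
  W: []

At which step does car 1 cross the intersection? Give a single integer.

Step 1 [NS]: N:empty,E:wait,S:car1-GO,W:wait | queues: N=0 E=1 S=2 W=0
Step 2 [NS]: N:empty,E:wait,S:car2-GO,W:wait | queues: N=0 E=1 S=1 W=0
Step 3 [EW]: N:wait,E:car4-GO,S:wait,W:empty | queues: N=0 E=0 S=1 W=0
Step 4 [EW]: N:wait,E:empty,S:wait,W:empty | queues: N=0 E=0 S=1 W=0
Step 5 [NS]: N:empty,E:wait,S:car3-GO,W:wait | queues: N=0 E=0 S=0 W=0
Car 1 crosses at step 1

1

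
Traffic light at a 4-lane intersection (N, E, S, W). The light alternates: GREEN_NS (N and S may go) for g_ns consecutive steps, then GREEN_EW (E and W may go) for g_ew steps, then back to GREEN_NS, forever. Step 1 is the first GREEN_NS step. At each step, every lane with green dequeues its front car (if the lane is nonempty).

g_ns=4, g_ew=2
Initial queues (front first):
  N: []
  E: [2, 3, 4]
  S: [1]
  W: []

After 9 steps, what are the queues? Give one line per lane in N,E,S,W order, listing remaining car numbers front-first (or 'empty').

Step 1 [NS]: N:empty,E:wait,S:car1-GO,W:wait | queues: N=0 E=3 S=0 W=0
Step 2 [NS]: N:empty,E:wait,S:empty,W:wait | queues: N=0 E=3 S=0 W=0
Step 3 [NS]: N:empty,E:wait,S:empty,W:wait | queues: N=0 E=3 S=0 W=0
Step 4 [NS]: N:empty,E:wait,S:empty,W:wait | queues: N=0 E=3 S=0 W=0
Step 5 [EW]: N:wait,E:car2-GO,S:wait,W:empty | queues: N=0 E=2 S=0 W=0
Step 6 [EW]: N:wait,E:car3-GO,S:wait,W:empty | queues: N=0 E=1 S=0 W=0
Step 7 [NS]: N:empty,E:wait,S:empty,W:wait | queues: N=0 E=1 S=0 W=0
Step 8 [NS]: N:empty,E:wait,S:empty,W:wait | queues: N=0 E=1 S=0 W=0
Step 9 [NS]: N:empty,E:wait,S:empty,W:wait | queues: N=0 E=1 S=0 W=0

N: empty
E: 4
S: empty
W: empty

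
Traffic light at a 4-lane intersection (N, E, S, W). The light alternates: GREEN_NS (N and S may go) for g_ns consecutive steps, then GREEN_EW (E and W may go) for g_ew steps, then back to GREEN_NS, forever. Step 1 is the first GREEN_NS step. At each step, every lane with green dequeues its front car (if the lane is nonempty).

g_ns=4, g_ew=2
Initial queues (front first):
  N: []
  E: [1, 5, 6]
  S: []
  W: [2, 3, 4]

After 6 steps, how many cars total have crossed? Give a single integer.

Answer: 4

Derivation:
Step 1 [NS]: N:empty,E:wait,S:empty,W:wait | queues: N=0 E=3 S=0 W=3
Step 2 [NS]: N:empty,E:wait,S:empty,W:wait | queues: N=0 E=3 S=0 W=3
Step 3 [NS]: N:empty,E:wait,S:empty,W:wait | queues: N=0 E=3 S=0 W=3
Step 4 [NS]: N:empty,E:wait,S:empty,W:wait | queues: N=0 E=3 S=0 W=3
Step 5 [EW]: N:wait,E:car1-GO,S:wait,W:car2-GO | queues: N=0 E=2 S=0 W=2
Step 6 [EW]: N:wait,E:car5-GO,S:wait,W:car3-GO | queues: N=0 E=1 S=0 W=1
Cars crossed by step 6: 4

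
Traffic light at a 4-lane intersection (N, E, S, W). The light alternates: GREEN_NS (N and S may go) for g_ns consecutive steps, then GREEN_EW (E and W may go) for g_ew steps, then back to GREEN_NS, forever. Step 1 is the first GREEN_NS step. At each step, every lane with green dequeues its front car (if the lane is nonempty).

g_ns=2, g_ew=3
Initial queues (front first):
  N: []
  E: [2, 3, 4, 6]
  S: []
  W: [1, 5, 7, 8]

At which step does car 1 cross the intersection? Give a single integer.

Step 1 [NS]: N:empty,E:wait,S:empty,W:wait | queues: N=0 E=4 S=0 W=4
Step 2 [NS]: N:empty,E:wait,S:empty,W:wait | queues: N=0 E=4 S=0 W=4
Step 3 [EW]: N:wait,E:car2-GO,S:wait,W:car1-GO | queues: N=0 E=3 S=0 W=3
Step 4 [EW]: N:wait,E:car3-GO,S:wait,W:car5-GO | queues: N=0 E=2 S=0 W=2
Step 5 [EW]: N:wait,E:car4-GO,S:wait,W:car7-GO | queues: N=0 E=1 S=0 W=1
Step 6 [NS]: N:empty,E:wait,S:empty,W:wait | queues: N=0 E=1 S=0 W=1
Step 7 [NS]: N:empty,E:wait,S:empty,W:wait | queues: N=0 E=1 S=0 W=1
Step 8 [EW]: N:wait,E:car6-GO,S:wait,W:car8-GO | queues: N=0 E=0 S=0 W=0
Car 1 crosses at step 3

3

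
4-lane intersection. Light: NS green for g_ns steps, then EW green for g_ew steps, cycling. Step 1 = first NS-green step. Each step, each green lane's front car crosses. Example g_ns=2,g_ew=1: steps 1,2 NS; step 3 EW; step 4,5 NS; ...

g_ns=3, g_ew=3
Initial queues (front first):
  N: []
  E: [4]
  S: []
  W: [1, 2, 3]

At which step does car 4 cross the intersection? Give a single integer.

Step 1 [NS]: N:empty,E:wait,S:empty,W:wait | queues: N=0 E=1 S=0 W=3
Step 2 [NS]: N:empty,E:wait,S:empty,W:wait | queues: N=0 E=1 S=0 W=3
Step 3 [NS]: N:empty,E:wait,S:empty,W:wait | queues: N=0 E=1 S=0 W=3
Step 4 [EW]: N:wait,E:car4-GO,S:wait,W:car1-GO | queues: N=0 E=0 S=0 W=2
Step 5 [EW]: N:wait,E:empty,S:wait,W:car2-GO | queues: N=0 E=0 S=0 W=1
Step 6 [EW]: N:wait,E:empty,S:wait,W:car3-GO | queues: N=0 E=0 S=0 W=0
Car 4 crosses at step 4

4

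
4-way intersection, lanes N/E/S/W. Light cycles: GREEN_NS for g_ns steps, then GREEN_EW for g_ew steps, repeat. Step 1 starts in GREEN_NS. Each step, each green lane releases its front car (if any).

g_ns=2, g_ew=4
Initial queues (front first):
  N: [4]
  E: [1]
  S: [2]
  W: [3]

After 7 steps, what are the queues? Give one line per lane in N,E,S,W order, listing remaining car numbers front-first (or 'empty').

Step 1 [NS]: N:car4-GO,E:wait,S:car2-GO,W:wait | queues: N=0 E=1 S=0 W=1
Step 2 [NS]: N:empty,E:wait,S:empty,W:wait | queues: N=0 E=1 S=0 W=1
Step 3 [EW]: N:wait,E:car1-GO,S:wait,W:car3-GO | queues: N=0 E=0 S=0 W=0

N: empty
E: empty
S: empty
W: empty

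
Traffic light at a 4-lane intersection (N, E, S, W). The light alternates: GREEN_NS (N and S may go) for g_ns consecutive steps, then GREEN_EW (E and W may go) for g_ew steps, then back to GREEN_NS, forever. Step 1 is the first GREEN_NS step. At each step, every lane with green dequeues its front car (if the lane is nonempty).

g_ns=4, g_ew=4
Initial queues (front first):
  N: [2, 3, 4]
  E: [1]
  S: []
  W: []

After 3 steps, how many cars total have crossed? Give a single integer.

Answer: 3

Derivation:
Step 1 [NS]: N:car2-GO,E:wait,S:empty,W:wait | queues: N=2 E=1 S=0 W=0
Step 2 [NS]: N:car3-GO,E:wait,S:empty,W:wait | queues: N=1 E=1 S=0 W=0
Step 3 [NS]: N:car4-GO,E:wait,S:empty,W:wait | queues: N=0 E=1 S=0 W=0
Cars crossed by step 3: 3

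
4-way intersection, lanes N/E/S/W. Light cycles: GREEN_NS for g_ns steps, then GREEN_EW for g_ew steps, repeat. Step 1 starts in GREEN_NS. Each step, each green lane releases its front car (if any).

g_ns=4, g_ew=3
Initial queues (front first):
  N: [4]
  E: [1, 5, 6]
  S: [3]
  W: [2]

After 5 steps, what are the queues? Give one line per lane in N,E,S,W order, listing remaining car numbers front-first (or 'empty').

Step 1 [NS]: N:car4-GO,E:wait,S:car3-GO,W:wait | queues: N=0 E=3 S=0 W=1
Step 2 [NS]: N:empty,E:wait,S:empty,W:wait | queues: N=0 E=3 S=0 W=1
Step 3 [NS]: N:empty,E:wait,S:empty,W:wait | queues: N=0 E=3 S=0 W=1
Step 4 [NS]: N:empty,E:wait,S:empty,W:wait | queues: N=0 E=3 S=0 W=1
Step 5 [EW]: N:wait,E:car1-GO,S:wait,W:car2-GO | queues: N=0 E=2 S=0 W=0

N: empty
E: 5 6
S: empty
W: empty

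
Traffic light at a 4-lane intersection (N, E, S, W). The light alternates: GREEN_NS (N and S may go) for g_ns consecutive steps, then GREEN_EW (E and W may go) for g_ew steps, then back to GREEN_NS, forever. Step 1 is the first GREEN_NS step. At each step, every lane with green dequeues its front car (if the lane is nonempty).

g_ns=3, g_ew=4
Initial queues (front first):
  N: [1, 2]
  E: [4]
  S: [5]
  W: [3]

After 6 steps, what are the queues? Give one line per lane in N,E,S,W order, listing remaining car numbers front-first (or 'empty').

Step 1 [NS]: N:car1-GO,E:wait,S:car5-GO,W:wait | queues: N=1 E=1 S=0 W=1
Step 2 [NS]: N:car2-GO,E:wait,S:empty,W:wait | queues: N=0 E=1 S=0 W=1
Step 3 [NS]: N:empty,E:wait,S:empty,W:wait | queues: N=0 E=1 S=0 W=1
Step 4 [EW]: N:wait,E:car4-GO,S:wait,W:car3-GO | queues: N=0 E=0 S=0 W=0

N: empty
E: empty
S: empty
W: empty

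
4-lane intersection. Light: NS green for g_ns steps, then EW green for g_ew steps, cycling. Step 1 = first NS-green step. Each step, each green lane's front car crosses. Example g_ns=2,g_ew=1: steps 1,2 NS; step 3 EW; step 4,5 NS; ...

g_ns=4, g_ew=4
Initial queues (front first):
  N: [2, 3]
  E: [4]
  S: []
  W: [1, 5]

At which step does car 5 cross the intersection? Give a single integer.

Step 1 [NS]: N:car2-GO,E:wait,S:empty,W:wait | queues: N=1 E=1 S=0 W=2
Step 2 [NS]: N:car3-GO,E:wait,S:empty,W:wait | queues: N=0 E=1 S=0 W=2
Step 3 [NS]: N:empty,E:wait,S:empty,W:wait | queues: N=0 E=1 S=0 W=2
Step 4 [NS]: N:empty,E:wait,S:empty,W:wait | queues: N=0 E=1 S=0 W=2
Step 5 [EW]: N:wait,E:car4-GO,S:wait,W:car1-GO | queues: N=0 E=0 S=0 W=1
Step 6 [EW]: N:wait,E:empty,S:wait,W:car5-GO | queues: N=0 E=0 S=0 W=0
Car 5 crosses at step 6

6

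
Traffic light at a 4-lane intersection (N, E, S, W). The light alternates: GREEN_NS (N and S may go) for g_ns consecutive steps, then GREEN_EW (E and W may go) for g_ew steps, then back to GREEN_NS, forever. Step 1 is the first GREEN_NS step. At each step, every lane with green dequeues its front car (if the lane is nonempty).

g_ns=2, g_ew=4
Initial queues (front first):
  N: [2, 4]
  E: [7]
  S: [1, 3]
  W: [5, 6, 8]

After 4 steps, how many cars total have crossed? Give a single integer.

Answer: 7

Derivation:
Step 1 [NS]: N:car2-GO,E:wait,S:car1-GO,W:wait | queues: N=1 E=1 S=1 W=3
Step 2 [NS]: N:car4-GO,E:wait,S:car3-GO,W:wait | queues: N=0 E=1 S=0 W=3
Step 3 [EW]: N:wait,E:car7-GO,S:wait,W:car5-GO | queues: N=0 E=0 S=0 W=2
Step 4 [EW]: N:wait,E:empty,S:wait,W:car6-GO | queues: N=0 E=0 S=0 W=1
Cars crossed by step 4: 7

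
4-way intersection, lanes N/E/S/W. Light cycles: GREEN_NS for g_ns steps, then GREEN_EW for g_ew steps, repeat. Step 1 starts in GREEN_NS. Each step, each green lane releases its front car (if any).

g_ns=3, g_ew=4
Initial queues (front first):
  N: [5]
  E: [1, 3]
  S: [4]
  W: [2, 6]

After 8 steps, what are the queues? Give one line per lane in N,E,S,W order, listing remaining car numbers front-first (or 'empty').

Step 1 [NS]: N:car5-GO,E:wait,S:car4-GO,W:wait | queues: N=0 E=2 S=0 W=2
Step 2 [NS]: N:empty,E:wait,S:empty,W:wait | queues: N=0 E=2 S=0 W=2
Step 3 [NS]: N:empty,E:wait,S:empty,W:wait | queues: N=0 E=2 S=0 W=2
Step 4 [EW]: N:wait,E:car1-GO,S:wait,W:car2-GO | queues: N=0 E=1 S=0 W=1
Step 5 [EW]: N:wait,E:car3-GO,S:wait,W:car6-GO | queues: N=0 E=0 S=0 W=0

N: empty
E: empty
S: empty
W: empty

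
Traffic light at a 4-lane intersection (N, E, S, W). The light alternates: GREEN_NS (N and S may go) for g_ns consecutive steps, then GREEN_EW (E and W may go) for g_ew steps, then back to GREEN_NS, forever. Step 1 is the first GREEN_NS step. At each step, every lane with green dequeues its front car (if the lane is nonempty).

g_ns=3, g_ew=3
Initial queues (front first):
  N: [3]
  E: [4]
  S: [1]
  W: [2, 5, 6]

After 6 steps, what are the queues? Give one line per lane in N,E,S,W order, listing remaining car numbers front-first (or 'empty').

Step 1 [NS]: N:car3-GO,E:wait,S:car1-GO,W:wait | queues: N=0 E=1 S=0 W=3
Step 2 [NS]: N:empty,E:wait,S:empty,W:wait | queues: N=0 E=1 S=0 W=3
Step 3 [NS]: N:empty,E:wait,S:empty,W:wait | queues: N=0 E=1 S=0 W=3
Step 4 [EW]: N:wait,E:car4-GO,S:wait,W:car2-GO | queues: N=0 E=0 S=0 W=2
Step 5 [EW]: N:wait,E:empty,S:wait,W:car5-GO | queues: N=0 E=0 S=0 W=1
Step 6 [EW]: N:wait,E:empty,S:wait,W:car6-GO | queues: N=0 E=0 S=0 W=0

N: empty
E: empty
S: empty
W: empty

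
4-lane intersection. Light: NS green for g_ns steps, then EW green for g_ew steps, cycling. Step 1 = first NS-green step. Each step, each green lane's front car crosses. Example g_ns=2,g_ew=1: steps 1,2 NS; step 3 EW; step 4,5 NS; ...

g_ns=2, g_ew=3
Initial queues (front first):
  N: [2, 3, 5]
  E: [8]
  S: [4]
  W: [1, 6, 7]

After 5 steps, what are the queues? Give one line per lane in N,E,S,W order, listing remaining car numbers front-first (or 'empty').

Step 1 [NS]: N:car2-GO,E:wait,S:car4-GO,W:wait | queues: N=2 E=1 S=0 W=3
Step 2 [NS]: N:car3-GO,E:wait,S:empty,W:wait | queues: N=1 E=1 S=0 W=3
Step 3 [EW]: N:wait,E:car8-GO,S:wait,W:car1-GO | queues: N=1 E=0 S=0 W=2
Step 4 [EW]: N:wait,E:empty,S:wait,W:car6-GO | queues: N=1 E=0 S=0 W=1
Step 5 [EW]: N:wait,E:empty,S:wait,W:car7-GO | queues: N=1 E=0 S=0 W=0

N: 5
E: empty
S: empty
W: empty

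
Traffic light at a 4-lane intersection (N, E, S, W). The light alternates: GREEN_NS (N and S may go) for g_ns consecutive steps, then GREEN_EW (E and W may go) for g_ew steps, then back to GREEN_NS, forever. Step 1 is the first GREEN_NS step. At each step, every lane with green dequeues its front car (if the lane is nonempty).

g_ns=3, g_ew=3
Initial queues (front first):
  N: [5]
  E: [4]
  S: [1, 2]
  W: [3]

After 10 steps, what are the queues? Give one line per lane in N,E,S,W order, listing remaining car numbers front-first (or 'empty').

Step 1 [NS]: N:car5-GO,E:wait,S:car1-GO,W:wait | queues: N=0 E=1 S=1 W=1
Step 2 [NS]: N:empty,E:wait,S:car2-GO,W:wait | queues: N=0 E=1 S=0 W=1
Step 3 [NS]: N:empty,E:wait,S:empty,W:wait | queues: N=0 E=1 S=0 W=1
Step 4 [EW]: N:wait,E:car4-GO,S:wait,W:car3-GO | queues: N=0 E=0 S=0 W=0

N: empty
E: empty
S: empty
W: empty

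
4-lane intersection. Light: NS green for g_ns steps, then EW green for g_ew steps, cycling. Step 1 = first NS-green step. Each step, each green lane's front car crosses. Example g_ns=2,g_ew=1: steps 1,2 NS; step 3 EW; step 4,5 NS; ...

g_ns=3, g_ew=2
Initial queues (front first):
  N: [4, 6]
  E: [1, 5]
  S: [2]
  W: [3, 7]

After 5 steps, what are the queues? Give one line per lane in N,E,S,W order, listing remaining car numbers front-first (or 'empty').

Step 1 [NS]: N:car4-GO,E:wait,S:car2-GO,W:wait | queues: N=1 E=2 S=0 W=2
Step 2 [NS]: N:car6-GO,E:wait,S:empty,W:wait | queues: N=0 E=2 S=0 W=2
Step 3 [NS]: N:empty,E:wait,S:empty,W:wait | queues: N=0 E=2 S=0 W=2
Step 4 [EW]: N:wait,E:car1-GO,S:wait,W:car3-GO | queues: N=0 E=1 S=0 W=1
Step 5 [EW]: N:wait,E:car5-GO,S:wait,W:car7-GO | queues: N=0 E=0 S=0 W=0

N: empty
E: empty
S: empty
W: empty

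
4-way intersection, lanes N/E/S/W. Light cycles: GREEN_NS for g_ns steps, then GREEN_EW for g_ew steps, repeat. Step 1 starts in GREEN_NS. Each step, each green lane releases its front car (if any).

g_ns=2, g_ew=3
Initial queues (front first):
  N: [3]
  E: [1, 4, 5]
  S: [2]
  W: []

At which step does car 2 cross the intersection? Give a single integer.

Step 1 [NS]: N:car3-GO,E:wait,S:car2-GO,W:wait | queues: N=0 E=3 S=0 W=0
Step 2 [NS]: N:empty,E:wait,S:empty,W:wait | queues: N=0 E=3 S=0 W=0
Step 3 [EW]: N:wait,E:car1-GO,S:wait,W:empty | queues: N=0 E=2 S=0 W=0
Step 4 [EW]: N:wait,E:car4-GO,S:wait,W:empty | queues: N=0 E=1 S=0 W=0
Step 5 [EW]: N:wait,E:car5-GO,S:wait,W:empty | queues: N=0 E=0 S=0 W=0
Car 2 crosses at step 1

1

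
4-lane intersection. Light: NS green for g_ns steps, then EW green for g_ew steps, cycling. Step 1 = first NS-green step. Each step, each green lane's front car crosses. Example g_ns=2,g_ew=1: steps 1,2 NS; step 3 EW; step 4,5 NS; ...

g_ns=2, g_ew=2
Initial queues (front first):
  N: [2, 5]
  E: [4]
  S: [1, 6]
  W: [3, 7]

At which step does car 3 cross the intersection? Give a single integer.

Step 1 [NS]: N:car2-GO,E:wait,S:car1-GO,W:wait | queues: N=1 E=1 S=1 W=2
Step 2 [NS]: N:car5-GO,E:wait,S:car6-GO,W:wait | queues: N=0 E=1 S=0 W=2
Step 3 [EW]: N:wait,E:car4-GO,S:wait,W:car3-GO | queues: N=0 E=0 S=0 W=1
Step 4 [EW]: N:wait,E:empty,S:wait,W:car7-GO | queues: N=0 E=0 S=0 W=0
Car 3 crosses at step 3

3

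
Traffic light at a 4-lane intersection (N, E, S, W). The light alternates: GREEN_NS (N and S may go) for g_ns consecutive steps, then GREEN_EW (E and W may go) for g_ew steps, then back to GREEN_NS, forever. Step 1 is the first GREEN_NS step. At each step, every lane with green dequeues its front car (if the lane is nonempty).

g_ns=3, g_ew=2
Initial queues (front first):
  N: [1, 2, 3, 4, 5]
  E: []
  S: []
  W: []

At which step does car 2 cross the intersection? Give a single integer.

Step 1 [NS]: N:car1-GO,E:wait,S:empty,W:wait | queues: N=4 E=0 S=0 W=0
Step 2 [NS]: N:car2-GO,E:wait,S:empty,W:wait | queues: N=3 E=0 S=0 W=0
Step 3 [NS]: N:car3-GO,E:wait,S:empty,W:wait | queues: N=2 E=0 S=0 W=0
Step 4 [EW]: N:wait,E:empty,S:wait,W:empty | queues: N=2 E=0 S=0 W=0
Step 5 [EW]: N:wait,E:empty,S:wait,W:empty | queues: N=2 E=0 S=0 W=0
Step 6 [NS]: N:car4-GO,E:wait,S:empty,W:wait | queues: N=1 E=0 S=0 W=0
Step 7 [NS]: N:car5-GO,E:wait,S:empty,W:wait | queues: N=0 E=0 S=0 W=0
Car 2 crosses at step 2

2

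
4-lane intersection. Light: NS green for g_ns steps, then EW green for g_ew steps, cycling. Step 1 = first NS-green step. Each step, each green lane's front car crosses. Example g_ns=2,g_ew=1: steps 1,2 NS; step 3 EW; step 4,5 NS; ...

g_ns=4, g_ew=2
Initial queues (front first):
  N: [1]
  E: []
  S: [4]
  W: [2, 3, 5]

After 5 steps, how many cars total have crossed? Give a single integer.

Answer: 3

Derivation:
Step 1 [NS]: N:car1-GO,E:wait,S:car4-GO,W:wait | queues: N=0 E=0 S=0 W=3
Step 2 [NS]: N:empty,E:wait,S:empty,W:wait | queues: N=0 E=0 S=0 W=3
Step 3 [NS]: N:empty,E:wait,S:empty,W:wait | queues: N=0 E=0 S=0 W=3
Step 4 [NS]: N:empty,E:wait,S:empty,W:wait | queues: N=0 E=0 S=0 W=3
Step 5 [EW]: N:wait,E:empty,S:wait,W:car2-GO | queues: N=0 E=0 S=0 W=2
Cars crossed by step 5: 3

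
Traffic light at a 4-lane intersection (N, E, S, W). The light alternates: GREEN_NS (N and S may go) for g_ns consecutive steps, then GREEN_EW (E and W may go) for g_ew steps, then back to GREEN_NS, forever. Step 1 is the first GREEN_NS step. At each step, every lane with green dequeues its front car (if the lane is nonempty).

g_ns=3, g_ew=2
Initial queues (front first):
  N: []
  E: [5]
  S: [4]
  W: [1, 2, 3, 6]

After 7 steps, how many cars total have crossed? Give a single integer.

Answer: 4

Derivation:
Step 1 [NS]: N:empty,E:wait,S:car4-GO,W:wait | queues: N=0 E=1 S=0 W=4
Step 2 [NS]: N:empty,E:wait,S:empty,W:wait | queues: N=0 E=1 S=0 W=4
Step 3 [NS]: N:empty,E:wait,S:empty,W:wait | queues: N=0 E=1 S=0 W=4
Step 4 [EW]: N:wait,E:car5-GO,S:wait,W:car1-GO | queues: N=0 E=0 S=0 W=3
Step 5 [EW]: N:wait,E:empty,S:wait,W:car2-GO | queues: N=0 E=0 S=0 W=2
Step 6 [NS]: N:empty,E:wait,S:empty,W:wait | queues: N=0 E=0 S=0 W=2
Step 7 [NS]: N:empty,E:wait,S:empty,W:wait | queues: N=0 E=0 S=0 W=2
Cars crossed by step 7: 4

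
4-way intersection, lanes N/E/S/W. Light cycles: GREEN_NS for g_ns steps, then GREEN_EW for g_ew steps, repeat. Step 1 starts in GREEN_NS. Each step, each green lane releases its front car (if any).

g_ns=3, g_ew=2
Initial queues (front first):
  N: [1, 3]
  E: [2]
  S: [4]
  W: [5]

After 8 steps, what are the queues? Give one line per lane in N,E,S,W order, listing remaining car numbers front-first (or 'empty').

Step 1 [NS]: N:car1-GO,E:wait,S:car4-GO,W:wait | queues: N=1 E=1 S=0 W=1
Step 2 [NS]: N:car3-GO,E:wait,S:empty,W:wait | queues: N=0 E=1 S=0 W=1
Step 3 [NS]: N:empty,E:wait,S:empty,W:wait | queues: N=0 E=1 S=0 W=1
Step 4 [EW]: N:wait,E:car2-GO,S:wait,W:car5-GO | queues: N=0 E=0 S=0 W=0

N: empty
E: empty
S: empty
W: empty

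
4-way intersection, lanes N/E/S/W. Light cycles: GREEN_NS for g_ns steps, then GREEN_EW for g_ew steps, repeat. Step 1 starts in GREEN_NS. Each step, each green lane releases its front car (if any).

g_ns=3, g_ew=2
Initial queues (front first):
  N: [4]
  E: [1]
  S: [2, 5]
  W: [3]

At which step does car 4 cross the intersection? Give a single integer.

Step 1 [NS]: N:car4-GO,E:wait,S:car2-GO,W:wait | queues: N=0 E=1 S=1 W=1
Step 2 [NS]: N:empty,E:wait,S:car5-GO,W:wait | queues: N=0 E=1 S=0 W=1
Step 3 [NS]: N:empty,E:wait,S:empty,W:wait | queues: N=0 E=1 S=0 W=1
Step 4 [EW]: N:wait,E:car1-GO,S:wait,W:car3-GO | queues: N=0 E=0 S=0 W=0
Car 4 crosses at step 1

1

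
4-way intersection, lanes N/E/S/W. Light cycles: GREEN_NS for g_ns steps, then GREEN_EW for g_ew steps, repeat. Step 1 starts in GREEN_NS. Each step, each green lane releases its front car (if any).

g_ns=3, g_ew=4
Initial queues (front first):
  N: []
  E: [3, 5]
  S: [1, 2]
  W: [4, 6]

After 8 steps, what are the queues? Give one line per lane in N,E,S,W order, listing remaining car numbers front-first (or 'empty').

Step 1 [NS]: N:empty,E:wait,S:car1-GO,W:wait | queues: N=0 E=2 S=1 W=2
Step 2 [NS]: N:empty,E:wait,S:car2-GO,W:wait | queues: N=0 E=2 S=0 W=2
Step 3 [NS]: N:empty,E:wait,S:empty,W:wait | queues: N=0 E=2 S=0 W=2
Step 4 [EW]: N:wait,E:car3-GO,S:wait,W:car4-GO | queues: N=0 E=1 S=0 W=1
Step 5 [EW]: N:wait,E:car5-GO,S:wait,W:car6-GO | queues: N=0 E=0 S=0 W=0

N: empty
E: empty
S: empty
W: empty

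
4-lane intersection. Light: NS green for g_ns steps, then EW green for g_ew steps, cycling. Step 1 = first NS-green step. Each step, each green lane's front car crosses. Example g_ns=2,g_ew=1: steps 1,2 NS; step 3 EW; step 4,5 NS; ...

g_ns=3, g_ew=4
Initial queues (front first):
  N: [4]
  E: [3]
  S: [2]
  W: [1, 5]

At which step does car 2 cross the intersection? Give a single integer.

Step 1 [NS]: N:car4-GO,E:wait,S:car2-GO,W:wait | queues: N=0 E=1 S=0 W=2
Step 2 [NS]: N:empty,E:wait,S:empty,W:wait | queues: N=0 E=1 S=0 W=2
Step 3 [NS]: N:empty,E:wait,S:empty,W:wait | queues: N=0 E=1 S=0 W=2
Step 4 [EW]: N:wait,E:car3-GO,S:wait,W:car1-GO | queues: N=0 E=0 S=0 W=1
Step 5 [EW]: N:wait,E:empty,S:wait,W:car5-GO | queues: N=0 E=0 S=0 W=0
Car 2 crosses at step 1

1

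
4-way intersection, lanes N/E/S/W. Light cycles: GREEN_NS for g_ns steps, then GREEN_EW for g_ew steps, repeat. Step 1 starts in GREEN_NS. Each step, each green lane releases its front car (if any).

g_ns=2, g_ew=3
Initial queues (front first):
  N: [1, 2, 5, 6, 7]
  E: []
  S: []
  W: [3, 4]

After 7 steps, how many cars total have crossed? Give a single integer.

Step 1 [NS]: N:car1-GO,E:wait,S:empty,W:wait | queues: N=4 E=0 S=0 W=2
Step 2 [NS]: N:car2-GO,E:wait,S:empty,W:wait | queues: N=3 E=0 S=0 W=2
Step 3 [EW]: N:wait,E:empty,S:wait,W:car3-GO | queues: N=3 E=0 S=0 W=1
Step 4 [EW]: N:wait,E:empty,S:wait,W:car4-GO | queues: N=3 E=0 S=0 W=0
Step 5 [EW]: N:wait,E:empty,S:wait,W:empty | queues: N=3 E=0 S=0 W=0
Step 6 [NS]: N:car5-GO,E:wait,S:empty,W:wait | queues: N=2 E=0 S=0 W=0
Step 7 [NS]: N:car6-GO,E:wait,S:empty,W:wait | queues: N=1 E=0 S=0 W=0
Cars crossed by step 7: 6

Answer: 6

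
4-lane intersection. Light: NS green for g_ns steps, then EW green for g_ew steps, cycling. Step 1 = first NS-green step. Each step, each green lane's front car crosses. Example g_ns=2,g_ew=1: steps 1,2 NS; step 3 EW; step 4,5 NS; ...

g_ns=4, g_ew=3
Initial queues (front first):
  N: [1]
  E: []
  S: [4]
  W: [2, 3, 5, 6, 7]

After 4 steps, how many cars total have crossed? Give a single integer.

Answer: 2

Derivation:
Step 1 [NS]: N:car1-GO,E:wait,S:car4-GO,W:wait | queues: N=0 E=0 S=0 W=5
Step 2 [NS]: N:empty,E:wait,S:empty,W:wait | queues: N=0 E=0 S=0 W=5
Step 3 [NS]: N:empty,E:wait,S:empty,W:wait | queues: N=0 E=0 S=0 W=5
Step 4 [NS]: N:empty,E:wait,S:empty,W:wait | queues: N=0 E=0 S=0 W=5
Cars crossed by step 4: 2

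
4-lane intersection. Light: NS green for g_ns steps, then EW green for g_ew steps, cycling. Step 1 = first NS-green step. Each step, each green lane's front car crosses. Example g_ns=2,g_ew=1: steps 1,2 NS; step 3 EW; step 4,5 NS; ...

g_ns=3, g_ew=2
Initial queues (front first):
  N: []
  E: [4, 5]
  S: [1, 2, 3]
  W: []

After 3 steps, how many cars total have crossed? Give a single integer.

Step 1 [NS]: N:empty,E:wait,S:car1-GO,W:wait | queues: N=0 E=2 S=2 W=0
Step 2 [NS]: N:empty,E:wait,S:car2-GO,W:wait | queues: N=0 E=2 S=1 W=0
Step 3 [NS]: N:empty,E:wait,S:car3-GO,W:wait | queues: N=0 E=2 S=0 W=0
Cars crossed by step 3: 3

Answer: 3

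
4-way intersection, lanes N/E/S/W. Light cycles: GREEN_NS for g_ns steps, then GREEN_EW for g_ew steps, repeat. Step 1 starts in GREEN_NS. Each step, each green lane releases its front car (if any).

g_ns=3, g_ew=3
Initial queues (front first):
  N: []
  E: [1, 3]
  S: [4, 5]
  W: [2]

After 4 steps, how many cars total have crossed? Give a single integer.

Answer: 4

Derivation:
Step 1 [NS]: N:empty,E:wait,S:car4-GO,W:wait | queues: N=0 E=2 S=1 W=1
Step 2 [NS]: N:empty,E:wait,S:car5-GO,W:wait | queues: N=0 E=2 S=0 W=1
Step 3 [NS]: N:empty,E:wait,S:empty,W:wait | queues: N=0 E=2 S=0 W=1
Step 4 [EW]: N:wait,E:car1-GO,S:wait,W:car2-GO | queues: N=0 E=1 S=0 W=0
Cars crossed by step 4: 4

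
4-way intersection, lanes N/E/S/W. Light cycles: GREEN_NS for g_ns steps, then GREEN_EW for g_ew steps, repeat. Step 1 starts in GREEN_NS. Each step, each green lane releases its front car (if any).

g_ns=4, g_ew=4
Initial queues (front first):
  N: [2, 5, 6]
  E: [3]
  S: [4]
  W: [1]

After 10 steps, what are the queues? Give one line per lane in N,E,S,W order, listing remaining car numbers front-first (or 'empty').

Step 1 [NS]: N:car2-GO,E:wait,S:car4-GO,W:wait | queues: N=2 E=1 S=0 W=1
Step 2 [NS]: N:car5-GO,E:wait,S:empty,W:wait | queues: N=1 E=1 S=0 W=1
Step 3 [NS]: N:car6-GO,E:wait,S:empty,W:wait | queues: N=0 E=1 S=0 W=1
Step 4 [NS]: N:empty,E:wait,S:empty,W:wait | queues: N=0 E=1 S=0 W=1
Step 5 [EW]: N:wait,E:car3-GO,S:wait,W:car1-GO | queues: N=0 E=0 S=0 W=0

N: empty
E: empty
S: empty
W: empty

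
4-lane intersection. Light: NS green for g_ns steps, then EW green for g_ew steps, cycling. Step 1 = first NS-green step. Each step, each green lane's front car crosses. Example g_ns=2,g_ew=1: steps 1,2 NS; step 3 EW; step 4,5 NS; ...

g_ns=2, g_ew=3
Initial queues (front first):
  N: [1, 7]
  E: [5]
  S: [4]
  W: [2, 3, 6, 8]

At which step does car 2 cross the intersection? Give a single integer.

Step 1 [NS]: N:car1-GO,E:wait,S:car4-GO,W:wait | queues: N=1 E=1 S=0 W=4
Step 2 [NS]: N:car7-GO,E:wait,S:empty,W:wait | queues: N=0 E=1 S=0 W=4
Step 3 [EW]: N:wait,E:car5-GO,S:wait,W:car2-GO | queues: N=0 E=0 S=0 W=3
Step 4 [EW]: N:wait,E:empty,S:wait,W:car3-GO | queues: N=0 E=0 S=0 W=2
Step 5 [EW]: N:wait,E:empty,S:wait,W:car6-GO | queues: N=0 E=0 S=0 W=1
Step 6 [NS]: N:empty,E:wait,S:empty,W:wait | queues: N=0 E=0 S=0 W=1
Step 7 [NS]: N:empty,E:wait,S:empty,W:wait | queues: N=0 E=0 S=0 W=1
Step 8 [EW]: N:wait,E:empty,S:wait,W:car8-GO | queues: N=0 E=0 S=0 W=0
Car 2 crosses at step 3

3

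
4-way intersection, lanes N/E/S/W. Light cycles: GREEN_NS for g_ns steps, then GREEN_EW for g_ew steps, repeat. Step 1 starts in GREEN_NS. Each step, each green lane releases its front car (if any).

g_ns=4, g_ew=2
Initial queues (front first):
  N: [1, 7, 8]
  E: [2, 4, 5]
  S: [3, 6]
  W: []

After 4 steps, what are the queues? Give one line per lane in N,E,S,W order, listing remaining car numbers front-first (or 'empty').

Step 1 [NS]: N:car1-GO,E:wait,S:car3-GO,W:wait | queues: N=2 E=3 S=1 W=0
Step 2 [NS]: N:car7-GO,E:wait,S:car6-GO,W:wait | queues: N=1 E=3 S=0 W=0
Step 3 [NS]: N:car8-GO,E:wait,S:empty,W:wait | queues: N=0 E=3 S=0 W=0
Step 4 [NS]: N:empty,E:wait,S:empty,W:wait | queues: N=0 E=3 S=0 W=0

N: empty
E: 2 4 5
S: empty
W: empty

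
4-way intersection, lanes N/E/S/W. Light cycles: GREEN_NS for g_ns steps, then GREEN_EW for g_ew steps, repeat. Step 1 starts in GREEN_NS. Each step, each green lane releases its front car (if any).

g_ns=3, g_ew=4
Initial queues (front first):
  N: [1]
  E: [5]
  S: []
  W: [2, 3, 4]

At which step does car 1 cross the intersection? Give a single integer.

Step 1 [NS]: N:car1-GO,E:wait,S:empty,W:wait | queues: N=0 E=1 S=0 W=3
Step 2 [NS]: N:empty,E:wait,S:empty,W:wait | queues: N=0 E=1 S=0 W=3
Step 3 [NS]: N:empty,E:wait,S:empty,W:wait | queues: N=0 E=1 S=0 W=3
Step 4 [EW]: N:wait,E:car5-GO,S:wait,W:car2-GO | queues: N=0 E=0 S=0 W=2
Step 5 [EW]: N:wait,E:empty,S:wait,W:car3-GO | queues: N=0 E=0 S=0 W=1
Step 6 [EW]: N:wait,E:empty,S:wait,W:car4-GO | queues: N=0 E=0 S=0 W=0
Car 1 crosses at step 1

1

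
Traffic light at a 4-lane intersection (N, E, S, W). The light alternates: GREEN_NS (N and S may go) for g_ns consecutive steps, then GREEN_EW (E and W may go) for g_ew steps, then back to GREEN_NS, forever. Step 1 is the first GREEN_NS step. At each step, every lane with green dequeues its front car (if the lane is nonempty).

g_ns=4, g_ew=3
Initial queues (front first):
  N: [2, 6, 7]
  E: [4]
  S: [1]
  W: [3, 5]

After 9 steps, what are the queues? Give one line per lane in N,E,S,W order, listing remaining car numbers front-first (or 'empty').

Step 1 [NS]: N:car2-GO,E:wait,S:car1-GO,W:wait | queues: N=2 E=1 S=0 W=2
Step 2 [NS]: N:car6-GO,E:wait,S:empty,W:wait | queues: N=1 E=1 S=0 W=2
Step 3 [NS]: N:car7-GO,E:wait,S:empty,W:wait | queues: N=0 E=1 S=0 W=2
Step 4 [NS]: N:empty,E:wait,S:empty,W:wait | queues: N=0 E=1 S=0 W=2
Step 5 [EW]: N:wait,E:car4-GO,S:wait,W:car3-GO | queues: N=0 E=0 S=0 W=1
Step 6 [EW]: N:wait,E:empty,S:wait,W:car5-GO | queues: N=0 E=0 S=0 W=0

N: empty
E: empty
S: empty
W: empty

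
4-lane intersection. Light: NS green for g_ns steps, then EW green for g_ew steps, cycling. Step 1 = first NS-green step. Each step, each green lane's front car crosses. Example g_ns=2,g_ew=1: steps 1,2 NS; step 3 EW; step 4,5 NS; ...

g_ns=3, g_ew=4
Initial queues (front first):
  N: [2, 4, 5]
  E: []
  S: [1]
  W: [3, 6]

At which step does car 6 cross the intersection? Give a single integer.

Step 1 [NS]: N:car2-GO,E:wait,S:car1-GO,W:wait | queues: N=2 E=0 S=0 W=2
Step 2 [NS]: N:car4-GO,E:wait,S:empty,W:wait | queues: N=1 E=0 S=0 W=2
Step 3 [NS]: N:car5-GO,E:wait,S:empty,W:wait | queues: N=0 E=0 S=0 W=2
Step 4 [EW]: N:wait,E:empty,S:wait,W:car3-GO | queues: N=0 E=0 S=0 W=1
Step 5 [EW]: N:wait,E:empty,S:wait,W:car6-GO | queues: N=0 E=0 S=0 W=0
Car 6 crosses at step 5

5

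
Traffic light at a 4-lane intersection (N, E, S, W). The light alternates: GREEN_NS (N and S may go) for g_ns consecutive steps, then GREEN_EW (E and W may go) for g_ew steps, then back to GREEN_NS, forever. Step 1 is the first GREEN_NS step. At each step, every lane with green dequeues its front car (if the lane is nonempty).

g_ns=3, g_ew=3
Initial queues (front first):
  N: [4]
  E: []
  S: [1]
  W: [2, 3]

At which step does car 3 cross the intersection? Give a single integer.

Step 1 [NS]: N:car4-GO,E:wait,S:car1-GO,W:wait | queues: N=0 E=0 S=0 W=2
Step 2 [NS]: N:empty,E:wait,S:empty,W:wait | queues: N=0 E=0 S=0 W=2
Step 3 [NS]: N:empty,E:wait,S:empty,W:wait | queues: N=0 E=0 S=0 W=2
Step 4 [EW]: N:wait,E:empty,S:wait,W:car2-GO | queues: N=0 E=0 S=0 W=1
Step 5 [EW]: N:wait,E:empty,S:wait,W:car3-GO | queues: N=0 E=0 S=0 W=0
Car 3 crosses at step 5

5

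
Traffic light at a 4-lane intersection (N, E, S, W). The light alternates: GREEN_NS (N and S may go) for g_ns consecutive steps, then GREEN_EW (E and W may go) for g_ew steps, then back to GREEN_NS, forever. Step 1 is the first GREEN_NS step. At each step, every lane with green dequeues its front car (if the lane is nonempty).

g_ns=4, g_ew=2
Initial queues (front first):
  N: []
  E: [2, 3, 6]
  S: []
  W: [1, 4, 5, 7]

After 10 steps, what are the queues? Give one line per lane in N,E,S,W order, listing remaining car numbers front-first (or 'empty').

Step 1 [NS]: N:empty,E:wait,S:empty,W:wait | queues: N=0 E=3 S=0 W=4
Step 2 [NS]: N:empty,E:wait,S:empty,W:wait | queues: N=0 E=3 S=0 W=4
Step 3 [NS]: N:empty,E:wait,S:empty,W:wait | queues: N=0 E=3 S=0 W=4
Step 4 [NS]: N:empty,E:wait,S:empty,W:wait | queues: N=0 E=3 S=0 W=4
Step 5 [EW]: N:wait,E:car2-GO,S:wait,W:car1-GO | queues: N=0 E=2 S=0 W=3
Step 6 [EW]: N:wait,E:car3-GO,S:wait,W:car4-GO | queues: N=0 E=1 S=0 W=2
Step 7 [NS]: N:empty,E:wait,S:empty,W:wait | queues: N=0 E=1 S=0 W=2
Step 8 [NS]: N:empty,E:wait,S:empty,W:wait | queues: N=0 E=1 S=0 W=2
Step 9 [NS]: N:empty,E:wait,S:empty,W:wait | queues: N=0 E=1 S=0 W=2
Step 10 [NS]: N:empty,E:wait,S:empty,W:wait | queues: N=0 E=1 S=0 W=2

N: empty
E: 6
S: empty
W: 5 7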